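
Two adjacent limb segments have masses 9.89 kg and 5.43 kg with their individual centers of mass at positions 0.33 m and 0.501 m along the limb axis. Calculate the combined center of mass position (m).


COM = (m1*x1 + m2*x2) / (m1 + m2)
COM = (9.89*0.33 + 5.43*0.501) / (9.89 + 5.43)
Numerator = 5.9841
Denominator = 15.3200
COM = 0.3906


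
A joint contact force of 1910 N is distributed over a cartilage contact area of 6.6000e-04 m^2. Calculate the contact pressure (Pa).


P = F / A
P = 1910 / 6.6000e-04
P = 2.8939e+06


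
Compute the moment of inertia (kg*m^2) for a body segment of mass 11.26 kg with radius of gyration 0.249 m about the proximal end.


I = m * k^2
I = 11.26 * 0.249^2
k^2 = 0.0620
I = 0.6981


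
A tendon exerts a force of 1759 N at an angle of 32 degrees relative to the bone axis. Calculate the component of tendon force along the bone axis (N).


F_eff = F_tendon * cos(theta)
theta = 32 deg = 0.5585 rad
cos(theta) = 0.8480
F_eff = 1759 * 0.8480
F_eff = 1491.7166


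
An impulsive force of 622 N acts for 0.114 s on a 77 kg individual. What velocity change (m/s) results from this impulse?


J = F * dt = 622 * 0.114 = 70.9080 N*s
delta_v = J / m
delta_v = 70.9080 / 77
delta_v = 0.9209


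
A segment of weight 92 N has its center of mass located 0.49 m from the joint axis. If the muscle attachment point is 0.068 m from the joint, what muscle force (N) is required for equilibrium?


F_muscle = W * d_load / d_muscle
F_muscle = 92 * 0.49 / 0.068
Numerator = 45.0800
F_muscle = 662.9412


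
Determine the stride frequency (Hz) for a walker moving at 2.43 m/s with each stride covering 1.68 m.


f = v / stride_length
f = 2.43 / 1.68
f = 1.4464


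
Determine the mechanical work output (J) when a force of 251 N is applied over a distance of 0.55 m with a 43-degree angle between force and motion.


W = F * d * cos(theta)
theta = 43 deg = 0.7505 rad
cos(theta) = 0.7314
W = 251 * 0.55 * 0.7314
W = 100.9634


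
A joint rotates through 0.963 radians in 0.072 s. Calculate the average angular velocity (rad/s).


omega = delta_theta / delta_t
omega = 0.963 / 0.072
omega = 13.3750


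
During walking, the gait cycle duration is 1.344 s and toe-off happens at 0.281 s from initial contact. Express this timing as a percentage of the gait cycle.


pct = (event_time / cycle_time) * 100
pct = (0.281 / 1.344) * 100
ratio = 0.2091
pct = 20.9077


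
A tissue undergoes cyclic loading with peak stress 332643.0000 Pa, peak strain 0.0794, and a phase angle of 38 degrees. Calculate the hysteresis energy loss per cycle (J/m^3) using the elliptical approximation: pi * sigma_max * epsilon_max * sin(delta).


E_loss = pi * sigma_max * epsilon_max * sin(delta)
delta = 38 deg = 0.6632 rad
sin(delta) = 0.6157
E_loss = pi * 332643.0000 * 0.0794 * 0.6157
E_loss = 51084.6877


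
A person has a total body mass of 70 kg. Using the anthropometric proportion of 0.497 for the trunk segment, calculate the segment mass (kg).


m_segment = body_mass * fraction
m_segment = 70 * 0.497
m_segment = 34.7900


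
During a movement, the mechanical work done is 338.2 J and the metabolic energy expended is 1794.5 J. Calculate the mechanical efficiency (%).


eta = (W_mech / E_meta) * 100
eta = (338.2 / 1794.5) * 100
ratio = 0.1885
eta = 18.8465


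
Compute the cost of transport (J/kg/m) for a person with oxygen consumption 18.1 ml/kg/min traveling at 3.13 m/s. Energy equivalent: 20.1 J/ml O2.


Power per kg = VO2 * 20.1 / 60
Power per kg = 18.1 * 20.1 / 60 = 6.0635 W/kg
Cost = power_per_kg / speed
Cost = 6.0635 / 3.13
Cost = 1.9372


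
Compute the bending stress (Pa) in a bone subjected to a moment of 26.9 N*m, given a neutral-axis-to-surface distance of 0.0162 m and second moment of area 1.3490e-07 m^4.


sigma = M * c / I
sigma = 26.9 * 0.0162 / 1.3490e-07
M * c = 0.4358
sigma = 3.2304e+06


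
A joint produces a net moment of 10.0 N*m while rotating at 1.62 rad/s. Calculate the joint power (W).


P = M * omega
P = 10.0 * 1.62
P = 16.2000


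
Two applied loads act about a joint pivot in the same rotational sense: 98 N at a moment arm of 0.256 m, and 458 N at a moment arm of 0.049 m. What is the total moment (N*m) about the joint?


M = F1 * d1 + F2 * d2
M = 98 * 0.256 + 458 * 0.049
M = 25.0880 + 22.4420
M = 47.5300


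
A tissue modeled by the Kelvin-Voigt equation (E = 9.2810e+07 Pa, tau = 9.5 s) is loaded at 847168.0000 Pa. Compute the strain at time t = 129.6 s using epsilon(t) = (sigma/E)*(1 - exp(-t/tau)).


epsilon(t) = (sigma/E) * (1 - exp(-t/tau))
sigma/E = 847168.0000 / 9.2810e+07 = 0.0091
exp(-t/tau) = exp(-129.6 / 9.5) = 1.1893e-06
epsilon = 0.0091 * (1 - 1.1893e-06)
epsilon = 0.0091


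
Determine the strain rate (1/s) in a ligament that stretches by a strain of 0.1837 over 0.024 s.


strain_rate = delta_strain / delta_t
strain_rate = 0.1837 / 0.024
strain_rate = 7.6542


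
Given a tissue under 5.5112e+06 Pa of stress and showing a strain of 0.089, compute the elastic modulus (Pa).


E = stress / strain
E = 5.5112e+06 / 0.089
E = 6.1924e+07


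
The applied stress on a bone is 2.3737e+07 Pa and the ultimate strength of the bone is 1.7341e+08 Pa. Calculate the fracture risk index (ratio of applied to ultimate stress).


FRI = applied / ultimate
FRI = 2.3737e+07 / 1.7341e+08
FRI = 0.1369


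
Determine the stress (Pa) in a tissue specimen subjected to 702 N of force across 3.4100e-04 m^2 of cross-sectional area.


stress = F / A
stress = 702 / 3.4100e-04
stress = 2.0587e+06


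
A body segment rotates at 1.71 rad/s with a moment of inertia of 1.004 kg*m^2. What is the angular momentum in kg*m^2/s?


L = I * omega
L = 1.004 * 1.71
L = 1.7168


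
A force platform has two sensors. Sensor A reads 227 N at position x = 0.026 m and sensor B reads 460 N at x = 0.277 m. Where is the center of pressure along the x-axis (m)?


COP_x = (F1*x1 + F2*x2) / (F1 + F2)
COP_x = (227*0.026 + 460*0.277) / (227 + 460)
Numerator = 133.3220
Denominator = 687
COP_x = 0.1941


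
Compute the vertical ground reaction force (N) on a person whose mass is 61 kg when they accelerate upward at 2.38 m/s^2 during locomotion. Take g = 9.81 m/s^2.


GRF = m * (g + a)
GRF = 61 * (9.81 + 2.38)
GRF = 61 * 12.1900
GRF = 743.5900


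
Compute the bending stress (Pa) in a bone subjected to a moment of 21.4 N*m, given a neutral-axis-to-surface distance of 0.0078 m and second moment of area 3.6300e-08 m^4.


sigma = M * c / I
sigma = 21.4 * 0.0078 / 3.6300e-08
M * c = 0.1669
sigma = 4.5983e+06


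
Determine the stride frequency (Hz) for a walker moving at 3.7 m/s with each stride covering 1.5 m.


f = v / stride_length
f = 3.7 / 1.5
f = 2.4667


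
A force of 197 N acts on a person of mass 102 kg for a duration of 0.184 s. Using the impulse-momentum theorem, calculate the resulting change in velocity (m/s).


J = F * dt = 197 * 0.184 = 36.2480 N*s
delta_v = J / m
delta_v = 36.2480 / 102
delta_v = 0.3554


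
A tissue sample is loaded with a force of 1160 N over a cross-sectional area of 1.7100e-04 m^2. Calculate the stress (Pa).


stress = F / A
stress = 1160 / 1.7100e-04
stress = 6.7836e+06


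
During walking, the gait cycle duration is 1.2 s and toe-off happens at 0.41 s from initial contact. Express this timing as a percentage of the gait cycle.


pct = (event_time / cycle_time) * 100
pct = (0.41 / 1.2) * 100
ratio = 0.3417
pct = 34.1667


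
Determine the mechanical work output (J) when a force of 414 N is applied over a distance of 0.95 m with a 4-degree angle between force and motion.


W = F * d * cos(theta)
theta = 4 deg = 0.0698 rad
cos(theta) = 0.9976
W = 414 * 0.95 * 0.9976
W = 392.3419


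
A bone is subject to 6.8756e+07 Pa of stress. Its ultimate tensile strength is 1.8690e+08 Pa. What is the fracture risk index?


FRI = applied / ultimate
FRI = 6.8756e+07 / 1.8690e+08
FRI = 0.3679


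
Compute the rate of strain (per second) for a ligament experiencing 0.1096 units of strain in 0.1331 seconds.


strain_rate = delta_strain / delta_t
strain_rate = 0.1096 / 0.1331
strain_rate = 0.8234


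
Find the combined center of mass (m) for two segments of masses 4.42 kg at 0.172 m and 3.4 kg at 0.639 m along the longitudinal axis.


COM = (m1*x1 + m2*x2) / (m1 + m2)
COM = (4.42*0.172 + 3.4*0.639) / (4.42 + 3.4)
Numerator = 2.9328
Denominator = 7.8200
COM = 0.3750


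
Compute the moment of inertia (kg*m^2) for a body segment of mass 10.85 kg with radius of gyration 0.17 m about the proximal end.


I = m * k^2
I = 10.85 * 0.17^2
k^2 = 0.0289
I = 0.3136


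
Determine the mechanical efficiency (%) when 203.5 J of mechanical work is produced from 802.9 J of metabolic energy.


eta = (W_mech / E_meta) * 100
eta = (203.5 / 802.9) * 100
ratio = 0.2535
eta = 25.3456


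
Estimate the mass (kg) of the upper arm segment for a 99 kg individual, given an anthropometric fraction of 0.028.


m_segment = body_mass * fraction
m_segment = 99 * 0.028
m_segment = 2.7720


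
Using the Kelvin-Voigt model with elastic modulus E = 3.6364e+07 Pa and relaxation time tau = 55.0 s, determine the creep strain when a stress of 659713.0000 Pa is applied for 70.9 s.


epsilon(t) = (sigma/E) * (1 - exp(-t/tau))
sigma/E = 659713.0000 / 3.6364e+07 = 0.0181
exp(-t/tau) = exp(-70.9 / 55.0) = 0.2755
epsilon = 0.0181 * (1 - 0.2755)
epsilon = 0.0131


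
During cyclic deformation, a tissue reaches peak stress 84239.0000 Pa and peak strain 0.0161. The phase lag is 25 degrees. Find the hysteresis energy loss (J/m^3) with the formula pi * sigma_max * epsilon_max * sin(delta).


E_loss = pi * sigma_max * epsilon_max * sin(delta)
delta = 25 deg = 0.4363 rad
sin(delta) = 0.4226
E_loss = pi * 84239.0000 * 0.0161 * 0.4226
E_loss = 1800.6828


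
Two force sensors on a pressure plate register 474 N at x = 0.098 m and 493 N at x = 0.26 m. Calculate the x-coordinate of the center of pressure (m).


COP_x = (F1*x1 + F2*x2) / (F1 + F2)
COP_x = (474*0.098 + 493*0.26) / (474 + 493)
Numerator = 174.6320
Denominator = 967
COP_x = 0.1806


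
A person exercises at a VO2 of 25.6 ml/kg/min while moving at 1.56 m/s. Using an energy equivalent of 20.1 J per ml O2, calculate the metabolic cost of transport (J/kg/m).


Power per kg = VO2 * 20.1 / 60
Power per kg = 25.6 * 20.1 / 60 = 8.5760 W/kg
Cost = power_per_kg / speed
Cost = 8.5760 / 1.56
Cost = 5.4974


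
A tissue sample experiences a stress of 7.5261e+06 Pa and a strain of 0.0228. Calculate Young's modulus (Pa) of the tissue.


E = stress / strain
E = 7.5261e+06 / 0.0228
E = 3.3009e+08


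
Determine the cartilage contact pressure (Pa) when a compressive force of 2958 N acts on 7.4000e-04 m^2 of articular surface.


P = F / A
P = 2958 / 7.4000e-04
P = 3.9973e+06


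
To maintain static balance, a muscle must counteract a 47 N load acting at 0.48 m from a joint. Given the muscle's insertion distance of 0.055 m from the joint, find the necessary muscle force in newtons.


F_muscle = W * d_load / d_muscle
F_muscle = 47 * 0.48 / 0.055
Numerator = 22.5600
F_muscle = 410.1818


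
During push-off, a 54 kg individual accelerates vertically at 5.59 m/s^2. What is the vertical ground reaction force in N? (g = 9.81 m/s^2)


GRF = m * (g + a)
GRF = 54 * (9.81 + 5.59)
GRF = 54 * 15.4000
GRF = 831.6000


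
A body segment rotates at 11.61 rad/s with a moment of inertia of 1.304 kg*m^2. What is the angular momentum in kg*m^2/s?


L = I * omega
L = 1.304 * 11.61
L = 15.1394


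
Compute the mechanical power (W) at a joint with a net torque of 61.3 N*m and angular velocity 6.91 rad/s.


P = M * omega
P = 61.3 * 6.91
P = 423.5830


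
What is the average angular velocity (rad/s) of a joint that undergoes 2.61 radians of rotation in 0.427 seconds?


omega = delta_theta / delta_t
omega = 2.61 / 0.427
omega = 6.1124


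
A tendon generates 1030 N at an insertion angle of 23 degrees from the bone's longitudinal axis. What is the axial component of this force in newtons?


F_eff = F_tendon * cos(theta)
theta = 23 deg = 0.4014 rad
cos(theta) = 0.9205
F_eff = 1030 * 0.9205
F_eff = 948.1200


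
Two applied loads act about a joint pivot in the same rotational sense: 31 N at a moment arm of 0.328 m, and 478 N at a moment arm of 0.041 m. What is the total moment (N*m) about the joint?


M = F1 * d1 + F2 * d2
M = 31 * 0.328 + 478 * 0.041
M = 10.1680 + 19.5980
M = 29.7660


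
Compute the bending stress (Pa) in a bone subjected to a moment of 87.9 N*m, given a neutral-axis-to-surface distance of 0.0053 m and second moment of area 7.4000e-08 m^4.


sigma = M * c / I
sigma = 87.9 * 0.0053 / 7.4000e-08
M * c = 0.4659
sigma = 6.2955e+06


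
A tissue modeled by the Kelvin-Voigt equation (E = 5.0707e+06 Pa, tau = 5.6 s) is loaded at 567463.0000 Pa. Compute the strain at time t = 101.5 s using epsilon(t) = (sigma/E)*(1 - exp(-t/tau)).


epsilon(t) = (sigma/E) * (1 - exp(-t/tau))
sigma/E = 567463.0000 / 5.0707e+06 = 0.1119
exp(-t/tau) = exp(-101.5 / 5.6) = 1.3440e-08
epsilon = 0.1119 * (1 - 1.3440e-08)
epsilon = 0.1119


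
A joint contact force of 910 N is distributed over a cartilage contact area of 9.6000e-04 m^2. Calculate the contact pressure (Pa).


P = F / A
P = 910 / 9.6000e-04
P = 947916.6667


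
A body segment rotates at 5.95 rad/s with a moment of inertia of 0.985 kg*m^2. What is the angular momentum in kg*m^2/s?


L = I * omega
L = 0.985 * 5.95
L = 5.8608


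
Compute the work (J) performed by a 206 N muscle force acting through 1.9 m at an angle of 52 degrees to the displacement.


W = F * d * cos(theta)
theta = 52 deg = 0.9076 rad
cos(theta) = 0.6157
W = 206 * 1.9 * 0.6157
W = 240.9699


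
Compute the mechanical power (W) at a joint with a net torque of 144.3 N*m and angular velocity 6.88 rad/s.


P = M * omega
P = 144.3 * 6.88
P = 992.7840


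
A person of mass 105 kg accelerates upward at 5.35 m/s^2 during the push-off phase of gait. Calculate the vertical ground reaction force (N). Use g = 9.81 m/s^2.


GRF = m * (g + a)
GRF = 105 * (9.81 + 5.35)
GRF = 105 * 15.1600
GRF = 1591.8000


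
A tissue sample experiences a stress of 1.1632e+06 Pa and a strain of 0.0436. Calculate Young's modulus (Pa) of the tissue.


E = stress / strain
E = 1.1632e+06 / 0.0436
E = 2.6679e+07


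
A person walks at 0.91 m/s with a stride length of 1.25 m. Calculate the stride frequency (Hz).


f = v / stride_length
f = 0.91 / 1.25
f = 0.7280


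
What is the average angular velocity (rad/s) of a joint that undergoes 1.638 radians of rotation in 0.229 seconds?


omega = delta_theta / delta_t
omega = 1.638 / 0.229
omega = 7.1528


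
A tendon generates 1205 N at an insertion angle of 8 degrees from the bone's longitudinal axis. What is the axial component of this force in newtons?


F_eff = F_tendon * cos(theta)
theta = 8 deg = 0.1396 rad
cos(theta) = 0.9903
F_eff = 1205 * 0.9903
F_eff = 1193.2730


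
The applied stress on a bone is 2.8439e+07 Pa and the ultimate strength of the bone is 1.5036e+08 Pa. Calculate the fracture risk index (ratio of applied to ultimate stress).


FRI = applied / ultimate
FRI = 2.8439e+07 / 1.5036e+08
FRI = 0.1891


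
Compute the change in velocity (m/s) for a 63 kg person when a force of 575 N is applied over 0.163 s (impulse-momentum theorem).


J = F * dt = 575 * 0.163 = 93.7250 N*s
delta_v = J / m
delta_v = 93.7250 / 63
delta_v = 1.4877


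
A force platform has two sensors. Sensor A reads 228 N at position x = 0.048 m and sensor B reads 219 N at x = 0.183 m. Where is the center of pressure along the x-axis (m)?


COP_x = (F1*x1 + F2*x2) / (F1 + F2)
COP_x = (228*0.048 + 219*0.183) / (228 + 219)
Numerator = 51.0210
Denominator = 447
COP_x = 0.1141


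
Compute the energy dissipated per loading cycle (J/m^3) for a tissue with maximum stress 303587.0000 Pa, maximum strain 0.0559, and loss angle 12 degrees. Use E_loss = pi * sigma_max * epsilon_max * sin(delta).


E_loss = pi * sigma_max * epsilon_max * sin(delta)
delta = 12 deg = 0.2094 rad
sin(delta) = 0.2079
E_loss = pi * 303587.0000 * 0.0559 * 0.2079
E_loss = 11084.6953


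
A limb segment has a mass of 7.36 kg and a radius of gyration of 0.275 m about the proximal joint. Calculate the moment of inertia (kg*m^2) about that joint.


I = m * k^2
I = 7.36 * 0.275^2
k^2 = 0.0756
I = 0.5566


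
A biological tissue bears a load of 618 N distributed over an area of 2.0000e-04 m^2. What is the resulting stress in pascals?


stress = F / A
stress = 618 / 2.0000e-04
stress = 3.0900e+06


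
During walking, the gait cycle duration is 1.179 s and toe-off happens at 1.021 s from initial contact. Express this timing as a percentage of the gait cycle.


pct = (event_time / cycle_time) * 100
pct = (1.021 / 1.179) * 100
ratio = 0.8660
pct = 86.5988


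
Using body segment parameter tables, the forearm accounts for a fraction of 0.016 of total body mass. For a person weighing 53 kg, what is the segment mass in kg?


m_segment = body_mass * fraction
m_segment = 53 * 0.016
m_segment = 0.8480


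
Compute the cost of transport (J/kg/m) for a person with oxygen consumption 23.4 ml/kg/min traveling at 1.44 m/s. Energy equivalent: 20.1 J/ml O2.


Power per kg = VO2 * 20.1 / 60
Power per kg = 23.4 * 20.1 / 60 = 7.8390 W/kg
Cost = power_per_kg / speed
Cost = 7.8390 / 1.44
Cost = 5.4438


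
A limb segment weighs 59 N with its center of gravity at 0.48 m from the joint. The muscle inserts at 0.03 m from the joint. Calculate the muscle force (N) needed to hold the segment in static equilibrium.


F_muscle = W * d_load / d_muscle
F_muscle = 59 * 0.48 / 0.03
Numerator = 28.3200
F_muscle = 944.0000


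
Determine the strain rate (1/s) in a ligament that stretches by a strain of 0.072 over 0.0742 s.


strain_rate = delta_strain / delta_t
strain_rate = 0.072 / 0.0742
strain_rate = 0.9704


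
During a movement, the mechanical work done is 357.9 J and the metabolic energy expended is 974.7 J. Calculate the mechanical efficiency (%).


eta = (W_mech / E_meta) * 100
eta = (357.9 / 974.7) * 100
ratio = 0.3672
eta = 36.7190


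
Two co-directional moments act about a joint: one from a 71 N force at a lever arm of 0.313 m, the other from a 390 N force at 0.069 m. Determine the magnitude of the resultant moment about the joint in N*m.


M = F1 * d1 + F2 * d2
M = 71 * 0.313 + 390 * 0.069
M = 22.2230 + 26.9100
M = 49.1330


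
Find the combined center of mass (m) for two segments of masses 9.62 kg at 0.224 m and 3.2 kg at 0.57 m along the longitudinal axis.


COM = (m1*x1 + m2*x2) / (m1 + m2)
COM = (9.62*0.224 + 3.2*0.57) / (9.62 + 3.2)
Numerator = 3.9789
Denominator = 12.8200
COM = 0.3104


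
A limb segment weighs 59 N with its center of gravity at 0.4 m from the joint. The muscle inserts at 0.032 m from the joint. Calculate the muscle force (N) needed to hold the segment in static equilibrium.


F_muscle = W * d_load / d_muscle
F_muscle = 59 * 0.4 / 0.032
Numerator = 23.6000
F_muscle = 737.5000


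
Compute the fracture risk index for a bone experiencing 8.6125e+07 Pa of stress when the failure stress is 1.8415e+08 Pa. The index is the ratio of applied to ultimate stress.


FRI = applied / ultimate
FRI = 8.6125e+07 / 1.8415e+08
FRI = 0.4677


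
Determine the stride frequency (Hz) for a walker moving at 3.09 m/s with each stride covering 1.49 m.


f = v / stride_length
f = 3.09 / 1.49
f = 2.0738


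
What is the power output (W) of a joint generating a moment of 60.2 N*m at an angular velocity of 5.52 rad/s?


P = M * omega
P = 60.2 * 5.52
P = 332.3040


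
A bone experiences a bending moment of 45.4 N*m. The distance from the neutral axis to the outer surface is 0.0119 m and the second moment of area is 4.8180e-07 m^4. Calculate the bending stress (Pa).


sigma = M * c / I
sigma = 45.4 * 0.0119 / 4.8180e-07
M * c = 0.5403
sigma = 1.1213e+06


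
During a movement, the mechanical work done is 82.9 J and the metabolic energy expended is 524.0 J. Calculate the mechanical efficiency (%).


eta = (W_mech / E_meta) * 100
eta = (82.9 / 524.0) * 100
ratio = 0.1582
eta = 15.8206


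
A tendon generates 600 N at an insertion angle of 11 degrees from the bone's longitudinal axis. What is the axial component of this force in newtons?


F_eff = F_tendon * cos(theta)
theta = 11 deg = 0.1920 rad
cos(theta) = 0.9816
F_eff = 600 * 0.9816
F_eff = 588.9763


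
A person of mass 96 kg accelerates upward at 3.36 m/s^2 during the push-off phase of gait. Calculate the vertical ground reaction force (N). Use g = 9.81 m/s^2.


GRF = m * (g + a)
GRF = 96 * (9.81 + 3.36)
GRF = 96 * 13.1700
GRF = 1264.3200


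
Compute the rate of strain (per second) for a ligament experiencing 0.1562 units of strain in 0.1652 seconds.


strain_rate = delta_strain / delta_t
strain_rate = 0.1562 / 0.1652
strain_rate = 0.9455


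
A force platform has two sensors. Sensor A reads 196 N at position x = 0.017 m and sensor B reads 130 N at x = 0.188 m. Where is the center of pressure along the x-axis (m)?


COP_x = (F1*x1 + F2*x2) / (F1 + F2)
COP_x = (196*0.017 + 130*0.188) / (196 + 130)
Numerator = 27.7720
Denominator = 326
COP_x = 0.0852


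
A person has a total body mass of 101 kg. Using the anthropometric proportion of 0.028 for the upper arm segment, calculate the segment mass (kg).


m_segment = body_mass * fraction
m_segment = 101 * 0.028
m_segment = 2.8280


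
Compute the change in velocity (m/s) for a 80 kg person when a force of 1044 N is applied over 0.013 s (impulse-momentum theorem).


J = F * dt = 1044 * 0.013 = 13.5720 N*s
delta_v = J / m
delta_v = 13.5720 / 80
delta_v = 0.1696


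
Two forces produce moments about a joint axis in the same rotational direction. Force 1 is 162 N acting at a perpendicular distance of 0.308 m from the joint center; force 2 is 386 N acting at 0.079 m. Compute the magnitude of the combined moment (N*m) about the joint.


M = F1 * d1 + F2 * d2
M = 162 * 0.308 + 386 * 0.079
M = 49.8960 + 30.4940
M = 80.3900


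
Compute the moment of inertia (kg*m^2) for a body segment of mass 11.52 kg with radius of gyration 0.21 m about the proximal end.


I = m * k^2
I = 11.52 * 0.21^2
k^2 = 0.0441
I = 0.5080


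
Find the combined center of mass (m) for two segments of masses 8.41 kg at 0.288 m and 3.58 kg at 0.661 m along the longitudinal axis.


COM = (m1*x1 + m2*x2) / (m1 + m2)
COM = (8.41*0.288 + 3.58*0.661) / (8.41 + 3.58)
Numerator = 4.7885
Denominator = 11.9900
COM = 0.3994


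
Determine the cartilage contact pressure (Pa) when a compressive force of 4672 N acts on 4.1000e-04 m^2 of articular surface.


P = F / A
P = 4672 / 4.1000e-04
P = 1.1395e+07


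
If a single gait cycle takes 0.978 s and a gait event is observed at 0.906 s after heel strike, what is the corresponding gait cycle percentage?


pct = (event_time / cycle_time) * 100
pct = (0.906 / 0.978) * 100
ratio = 0.9264
pct = 92.6380


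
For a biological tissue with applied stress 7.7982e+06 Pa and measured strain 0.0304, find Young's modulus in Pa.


E = stress / strain
E = 7.7982e+06 / 0.0304
E = 2.5652e+08


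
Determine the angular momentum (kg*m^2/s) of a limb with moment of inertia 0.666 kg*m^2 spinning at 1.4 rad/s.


L = I * omega
L = 0.666 * 1.4
L = 0.9324


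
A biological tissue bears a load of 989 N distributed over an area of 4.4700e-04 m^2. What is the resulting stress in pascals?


stress = F / A
stress = 989 / 4.4700e-04
stress = 2.2125e+06


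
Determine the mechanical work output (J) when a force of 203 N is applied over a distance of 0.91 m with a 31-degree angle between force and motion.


W = F * d * cos(theta)
theta = 31 deg = 0.5411 rad
cos(theta) = 0.8572
W = 203 * 0.91 * 0.8572
W = 158.3445


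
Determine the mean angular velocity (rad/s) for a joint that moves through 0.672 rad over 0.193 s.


omega = delta_theta / delta_t
omega = 0.672 / 0.193
omega = 3.4819


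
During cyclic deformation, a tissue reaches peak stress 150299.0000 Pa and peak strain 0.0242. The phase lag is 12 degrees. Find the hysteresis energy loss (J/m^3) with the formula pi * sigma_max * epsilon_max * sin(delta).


E_loss = pi * sigma_max * epsilon_max * sin(delta)
delta = 12 deg = 0.2094 rad
sin(delta) = 0.2079
E_loss = pi * 150299.0000 * 0.0242 * 0.2079
E_loss = 2375.7473


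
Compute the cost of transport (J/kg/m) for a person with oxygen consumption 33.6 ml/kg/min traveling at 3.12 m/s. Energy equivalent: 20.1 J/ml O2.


Power per kg = VO2 * 20.1 / 60
Power per kg = 33.6 * 20.1 / 60 = 11.2560 W/kg
Cost = power_per_kg / speed
Cost = 11.2560 / 3.12
Cost = 3.6077


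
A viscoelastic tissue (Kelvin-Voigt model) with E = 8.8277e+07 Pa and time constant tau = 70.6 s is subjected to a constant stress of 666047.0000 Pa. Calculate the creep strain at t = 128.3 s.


epsilon(t) = (sigma/E) * (1 - exp(-t/tau))
sigma/E = 666047.0000 / 8.8277e+07 = 0.0075
exp(-t/tau) = exp(-128.3 / 70.6) = 0.1625
epsilon = 0.0075 * (1 - 0.1625)
epsilon = 0.0063


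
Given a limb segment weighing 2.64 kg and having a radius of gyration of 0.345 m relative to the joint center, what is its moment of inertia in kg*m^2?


I = m * k^2
I = 2.64 * 0.345^2
k^2 = 0.1190
I = 0.3142


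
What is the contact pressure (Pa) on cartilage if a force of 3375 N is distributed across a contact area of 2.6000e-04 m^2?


P = F / A
P = 3375 / 2.6000e-04
P = 1.2981e+07


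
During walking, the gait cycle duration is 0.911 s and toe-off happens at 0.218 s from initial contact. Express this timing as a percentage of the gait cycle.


pct = (event_time / cycle_time) * 100
pct = (0.218 / 0.911) * 100
ratio = 0.2393
pct = 23.9297


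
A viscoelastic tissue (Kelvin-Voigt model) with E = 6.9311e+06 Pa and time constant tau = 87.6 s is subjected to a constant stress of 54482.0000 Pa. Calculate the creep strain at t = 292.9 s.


epsilon(t) = (sigma/E) * (1 - exp(-t/tau))
sigma/E = 54482.0000 / 6.9311e+06 = 0.0079
exp(-t/tau) = exp(-292.9 / 87.6) = 0.0353
epsilon = 0.0079 * (1 - 0.0353)
epsilon = 0.0076


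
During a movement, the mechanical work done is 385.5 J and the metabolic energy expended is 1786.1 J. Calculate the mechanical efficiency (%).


eta = (W_mech / E_meta) * 100
eta = (385.5 / 1786.1) * 100
ratio = 0.2158
eta = 21.5833


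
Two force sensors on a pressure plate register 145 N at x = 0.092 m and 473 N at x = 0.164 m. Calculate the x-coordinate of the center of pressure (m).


COP_x = (F1*x1 + F2*x2) / (F1 + F2)
COP_x = (145*0.092 + 473*0.164) / (145 + 473)
Numerator = 90.9120
Denominator = 618
COP_x = 0.1471


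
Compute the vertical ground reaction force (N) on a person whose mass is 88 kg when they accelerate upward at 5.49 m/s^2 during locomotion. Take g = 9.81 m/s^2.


GRF = m * (g + a)
GRF = 88 * (9.81 + 5.49)
GRF = 88 * 15.3000
GRF = 1346.4000


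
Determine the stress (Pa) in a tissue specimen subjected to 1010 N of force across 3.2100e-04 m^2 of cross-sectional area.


stress = F / A
stress = 1010 / 3.2100e-04
stress = 3.1464e+06


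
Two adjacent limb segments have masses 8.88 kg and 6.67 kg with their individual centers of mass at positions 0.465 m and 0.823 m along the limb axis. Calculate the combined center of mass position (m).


COM = (m1*x1 + m2*x2) / (m1 + m2)
COM = (8.88*0.465 + 6.67*0.823) / (8.88 + 6.67)
Numerator = 9.6186
Denominator = 15.5500
COM = 0.6186


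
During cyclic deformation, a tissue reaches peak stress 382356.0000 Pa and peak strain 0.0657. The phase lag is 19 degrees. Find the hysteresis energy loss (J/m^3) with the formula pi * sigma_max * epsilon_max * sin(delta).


E_loss = pi * sigma_max * epsilon_max * sin(delta)
delta = 19 deg = 0.3316 rad
sin(delta) = 0.3256
E_loss = pi * 382356.0000 * 0.0657 * 0.3256
E_loss = 25693.6066


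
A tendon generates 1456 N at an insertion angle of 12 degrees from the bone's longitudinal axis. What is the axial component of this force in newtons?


F_eff = F_tendon * cos(theta)
theta = 12 deg = 0.2094 rad
cos(theta) = 0.9781
F_eff = 1456 * 0.9781
F_eff = 1424.1829


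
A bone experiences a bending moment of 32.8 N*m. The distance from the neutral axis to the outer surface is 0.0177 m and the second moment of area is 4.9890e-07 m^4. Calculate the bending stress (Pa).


sigma = M * c / I
sigma = 32.8 * 0.0177 / 4.9890e-07
M * c = 0.5806
sigma = 1.1637e+06


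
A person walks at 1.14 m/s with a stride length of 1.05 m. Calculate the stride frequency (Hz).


f = v / stride_length
f = 1.14 / 1.05
f = 1.0857


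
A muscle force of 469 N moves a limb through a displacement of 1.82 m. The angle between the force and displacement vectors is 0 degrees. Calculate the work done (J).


W = F * d * cos(theta)
theta = 0 deg = 0.0000 rad
cos(theta) = 1.0000
W = 469 * 1.82 * 1.0000
W = 853.5800


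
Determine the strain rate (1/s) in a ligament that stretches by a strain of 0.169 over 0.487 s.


strain_rate = delta_strain / delta_t
strain_rate = 0.169 / 0.487
strain_rate = 0.3470


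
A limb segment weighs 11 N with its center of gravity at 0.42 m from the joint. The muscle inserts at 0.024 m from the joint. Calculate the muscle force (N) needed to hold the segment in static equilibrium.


F_muscle = W * d_load / d_muscle
F_muscle = 11 * 0.42 / 0.024
Numerator = 4.6200
F_muscle = 192.5000


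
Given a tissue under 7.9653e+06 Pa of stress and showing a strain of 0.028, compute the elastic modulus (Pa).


E = stress / strain
E = 7.9653e+06 / 0.028
E = 2.8448e+08


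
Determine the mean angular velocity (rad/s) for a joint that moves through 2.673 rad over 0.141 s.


omega = delta_theta / delta_t
omega = 2.673 / 0.141
omega = 18.9574


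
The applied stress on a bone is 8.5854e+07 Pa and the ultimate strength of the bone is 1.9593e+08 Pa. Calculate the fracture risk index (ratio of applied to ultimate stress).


FRI = applied / ultimate
FRI = 8.5854e+07 / 1.9593e+08
FRI = 0.4382


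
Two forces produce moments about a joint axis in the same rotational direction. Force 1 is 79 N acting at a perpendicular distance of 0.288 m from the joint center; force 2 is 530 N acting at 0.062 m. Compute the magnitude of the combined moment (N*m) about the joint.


M = F1 * d1 + F2 * d2
M = 79 * 0.288 + 530 * 0.062
M = 22.7520 + 32.8600
M = 55.6120


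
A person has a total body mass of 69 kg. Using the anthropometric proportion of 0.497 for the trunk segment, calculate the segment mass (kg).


m_segment = body_mass * fraction
m_segment = 69 * 0.497
m_segment = 34.2930


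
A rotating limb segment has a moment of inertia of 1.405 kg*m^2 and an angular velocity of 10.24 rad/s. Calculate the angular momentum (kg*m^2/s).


L = I * omega
L = 1.405 * 10.24
L = 14.3872


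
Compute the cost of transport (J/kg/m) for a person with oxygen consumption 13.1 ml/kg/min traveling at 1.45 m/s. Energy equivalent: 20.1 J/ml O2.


Power per kg = VO2 * 20.1 / 60
Power per kg = 13.1 * 20.1 / 60 = 4.3885 W/kg
Cost = power_per_kg / speed
Cost = 4.3885 / 1.45
Cost = 3.0266


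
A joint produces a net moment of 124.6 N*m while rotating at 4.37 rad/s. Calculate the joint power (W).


P = M * omega
P = 124.6 * 4.37
P = 544.5020


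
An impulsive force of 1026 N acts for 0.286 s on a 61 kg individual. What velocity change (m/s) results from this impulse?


J = F * dt = 1026 * 0.286 = 293.4360 N*s
delta_v = J / m
delta_v = 293.4360 / 61
delta_v = 4.8104


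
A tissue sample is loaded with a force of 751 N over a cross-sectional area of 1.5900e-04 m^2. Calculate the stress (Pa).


stress = F / A
stress = 751 / 1.5900e-04
stress = 4.7233e+06


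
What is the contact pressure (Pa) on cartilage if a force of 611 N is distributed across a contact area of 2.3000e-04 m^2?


P = F / A
P = 611 / 2.3000e-04
P = 2.6565e+06


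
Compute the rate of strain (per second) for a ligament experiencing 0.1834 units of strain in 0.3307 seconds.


strain_rate = delta_strain / delta_t
strain_rate = 0.1834 / 0.3307
strain_rate = 0.5546


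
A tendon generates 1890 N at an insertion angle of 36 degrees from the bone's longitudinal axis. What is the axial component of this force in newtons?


F_eff = F_tendon * cos(theta)
theta = 36 deg = 0.6283 rad
cos(theta) = 0.8090
F_eff = 1890 * 0.8090
F_eff = 1529.0421


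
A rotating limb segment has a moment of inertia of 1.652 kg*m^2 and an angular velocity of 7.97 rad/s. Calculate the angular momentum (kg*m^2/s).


L = I * omega
L = 1.652 * 7.97
L = 13.1664


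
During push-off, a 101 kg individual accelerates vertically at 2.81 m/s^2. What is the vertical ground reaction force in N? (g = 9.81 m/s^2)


GRF = m * (g + a)
GRF = 101 * (9.81 + 2.81)
GRF = 101 * 12.6200
GRF = 1274.6200


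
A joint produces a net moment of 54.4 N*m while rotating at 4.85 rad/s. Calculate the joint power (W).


P = M * omega
P = 54.4 * 4.85
P = 263.8400


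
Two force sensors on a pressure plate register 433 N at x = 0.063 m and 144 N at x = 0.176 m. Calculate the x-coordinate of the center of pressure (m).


COP_x = (F1*x1 + F2*x2) / (F1 + F2)
COP_x = (433*0.063 + 144*0.176) / (433 + 144)
Numerator = 52.6230
Denominator = 577
COP_x = 0.0912


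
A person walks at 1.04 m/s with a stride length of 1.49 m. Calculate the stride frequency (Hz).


f = v / stride_length
f = 1.04 / 1.49
f = 0.6980


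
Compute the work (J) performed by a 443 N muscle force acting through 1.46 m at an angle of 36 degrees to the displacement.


W = F * d * cos(theta)
theta = 36 deg = 0.6283 rad
cos(theta) = 0.8090
W = 443 * 1.46 * 0.8090
W = 523.2560


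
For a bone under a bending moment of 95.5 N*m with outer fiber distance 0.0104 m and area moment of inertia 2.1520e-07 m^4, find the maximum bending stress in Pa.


sigma = M * c / I
sigma = 95.5 * 0.0104 / 2.1520e-07
M * c = 0.9932
sigma = 4.6152e+06


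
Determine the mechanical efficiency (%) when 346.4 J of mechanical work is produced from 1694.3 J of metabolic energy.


eta = (W_mech / E_meta) * 100
eta = (346.4 / 1694.3) * 100
ratio = 0.2045
eta = 20.4450


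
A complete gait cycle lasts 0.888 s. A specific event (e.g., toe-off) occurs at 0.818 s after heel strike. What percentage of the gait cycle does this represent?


pct = (event_time / cycle_time) * 100
pct = (0.818 / 0.888) * 100
ratio = 0.9212
pct = 92.1171


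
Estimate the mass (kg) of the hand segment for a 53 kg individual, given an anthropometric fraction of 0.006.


m_segment = body_mass * fraction
m_segment = 53 * 0.006
m_segment = 0.3180


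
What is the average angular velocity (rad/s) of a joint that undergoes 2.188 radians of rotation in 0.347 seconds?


omega = delta_theta / delta_t
omega = 2.188 / 0.347
omega = 6.3055


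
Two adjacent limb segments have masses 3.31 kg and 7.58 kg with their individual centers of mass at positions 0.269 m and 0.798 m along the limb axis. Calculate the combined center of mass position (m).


COM = (m1*x1 + m2*x2) / (m1 + m2)
COM = (3.31*0.269 + 7.58*0.798) / (3.31 + 7.58)
Numerator = 6.9392
Denominator = 10.8900
COM = 0.6372


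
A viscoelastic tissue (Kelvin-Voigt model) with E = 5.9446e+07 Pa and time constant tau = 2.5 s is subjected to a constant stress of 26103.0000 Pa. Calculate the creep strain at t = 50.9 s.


epsilon(t) = (sigma/E) * (1 - exp(-t/tau))
sigma/E = 26103.0000 / 5.9446e+07 = 4.3910e-04
exp(-t/tau) = exp(-50.9 / 2.5) = 1.4380e-09
epsilon = 4.3910e-04 * (1 - 1.4380e-09)
epsilon = 4.3910e-04


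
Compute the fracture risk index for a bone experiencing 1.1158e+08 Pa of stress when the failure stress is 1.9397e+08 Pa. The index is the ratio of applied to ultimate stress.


FRI = applied / ultimate
FRI = 1.1158e+08 / 1.9397e+08
FRI = 0.5752


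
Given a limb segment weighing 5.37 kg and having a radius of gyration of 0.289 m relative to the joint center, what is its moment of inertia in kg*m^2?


I = m * k^2
I = 5.37 * 0.289^2
k^2 = 0.0835
I = 0.4485


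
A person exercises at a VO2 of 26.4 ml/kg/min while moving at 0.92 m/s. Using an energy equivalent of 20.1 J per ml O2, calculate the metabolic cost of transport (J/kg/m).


Power per kg = VO2 * 20.1 / 60
Power per kg = 26.4 * 20.1 / 60 = 8.8440 W/kg
Cost = power_per_kg / speed
Cost = 8.8440 / 0.92
Cost = 9.6130


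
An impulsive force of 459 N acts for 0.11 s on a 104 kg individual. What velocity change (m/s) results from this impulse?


J = F * dt = 459 * 0.11 = 50.4900 N*s
delta_v = J / m
delta_v = 50.4900 / 104
delta_v = 0.4855


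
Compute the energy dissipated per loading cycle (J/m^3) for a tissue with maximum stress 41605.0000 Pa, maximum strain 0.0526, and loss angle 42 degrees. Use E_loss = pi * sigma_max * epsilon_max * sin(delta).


E_loss = pi * sigma_max * epsilon_max * sin(delta)
delta = 42 deg = 0.7330 rad
sin(delta) = 0.6691
E_loss = pi * 41605.0000 * 0.0526 * 0.6691
E_loss = 4600.3623


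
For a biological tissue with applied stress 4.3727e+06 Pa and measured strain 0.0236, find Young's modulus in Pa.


E = stress / strain
E = 4.3727e+06 / 0.0236
E = 1.8528e+08


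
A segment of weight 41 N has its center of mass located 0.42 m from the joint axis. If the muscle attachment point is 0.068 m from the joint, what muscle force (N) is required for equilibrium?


F_muscle = W * d_load / d_muscle
F_muscle = 41 * 0.42 / 0.068
Numerator = 17.2200
F_muscle = 253.2353


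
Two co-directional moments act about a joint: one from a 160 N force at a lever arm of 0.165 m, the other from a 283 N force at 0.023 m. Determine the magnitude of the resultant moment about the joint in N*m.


M = F1 * d1 + F2 * d2
M = 160 * 0.165 + 283 * 0.023
M = 26.4000 + 6.5090
M = 32.9090


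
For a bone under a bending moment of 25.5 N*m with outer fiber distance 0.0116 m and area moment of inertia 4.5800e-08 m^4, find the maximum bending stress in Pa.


sigma = M * c / I
sigma = 25.5 * 0.0116 / 4.5800e-08
M * c = 0.2958
sigma = 6.4585e+06


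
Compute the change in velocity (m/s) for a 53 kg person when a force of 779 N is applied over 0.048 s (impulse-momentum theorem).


J = F * dt = 779 * 0.048 = 37.3920 N*s
delta_v = J / m
delta_v = 37.3920 / 53
delta_v = 0.7055


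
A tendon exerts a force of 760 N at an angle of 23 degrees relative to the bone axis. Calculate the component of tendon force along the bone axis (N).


F_eff = F_tendon * cos(theta)
theta = 23 deg = 0.4014 rad
cos(theta) = 0.9205
F_eff = 760 * 0.9205
F_eff = 699.5837


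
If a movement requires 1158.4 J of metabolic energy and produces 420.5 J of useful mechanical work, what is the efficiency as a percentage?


eta = (W_mech / E_meta) * 100
eta = (420.5 / 1158.4) * 100
ratio = 0.3630
eta = 36.3001


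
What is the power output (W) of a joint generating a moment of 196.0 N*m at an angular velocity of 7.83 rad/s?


P = M * omega
P = 196.0 * 7.83
P = 1534.6800


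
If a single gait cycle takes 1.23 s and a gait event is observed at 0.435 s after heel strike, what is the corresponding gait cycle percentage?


pct = (event_time / cycle_time) * 100
pct = (0.435 / 1.23) * 100
ratio = 0.3537
pct = 35.3659


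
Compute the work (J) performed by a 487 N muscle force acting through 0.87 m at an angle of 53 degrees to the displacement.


W = F * d * cos(theta)
theta = 53 deg = 0.9250 rad
cos(theta) = 0.6018
W = 487 * 0.87 * 0.6018
W = 254.9830


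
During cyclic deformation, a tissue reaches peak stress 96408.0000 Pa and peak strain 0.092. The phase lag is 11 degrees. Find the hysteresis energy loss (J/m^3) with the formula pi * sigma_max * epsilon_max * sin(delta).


E_loss = pi * sigma_max * epsilon_max * sin(delta)
delta = 11 deg = 0.1920 rad
sin(delta) = 0.1908
E_loss = pi * 96408.0000 * 0.092 * 0.1908
E_loss = 5316.7914
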